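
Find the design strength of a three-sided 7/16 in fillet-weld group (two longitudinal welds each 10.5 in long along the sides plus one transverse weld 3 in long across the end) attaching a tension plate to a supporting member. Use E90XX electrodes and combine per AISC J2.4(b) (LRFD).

E90XX → F_EXX = 90 ksi.
t_e = 0.707 × 0.4375 = 0.3093 in.
R_nwl = 0.6 × 90 × 0.3093 × 21 = 350.8 kips (longitudinal, 2 welds).
R_nwt = 0.6 × 90 × 0.3093 × 3 = 50.11 kips (transverse, base value).
(i) R_nwl + R_nwt = 400.9 kips; (ii) 0.85 R_nwl + 1.5 R_nwt = 373.3 kips.
R_n = max = 400.9 kips [governs: (i)]; φR_n = 300.7 kips.

φR_n ≈ 301 kips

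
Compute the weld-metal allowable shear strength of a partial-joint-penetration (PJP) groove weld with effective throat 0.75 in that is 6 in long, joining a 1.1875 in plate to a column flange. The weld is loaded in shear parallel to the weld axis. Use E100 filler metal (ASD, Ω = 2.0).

E100XX → F_EXX = 100 ksi.
Effective throat (given) t_e = 0.75 in.
A_we = 0.75 × 6 = 4.5 in².
F_nw = 0.6 F_EXX = 60 ksi.
R_n/Ω = (60 × 4.5) / 2.0 = 135 kips.

R_n/Ω ≈ 135 kips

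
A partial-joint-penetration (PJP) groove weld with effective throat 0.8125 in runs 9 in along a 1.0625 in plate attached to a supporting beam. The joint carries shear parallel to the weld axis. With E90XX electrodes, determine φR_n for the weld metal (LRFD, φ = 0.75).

φR_n ≈ 296 kip

E90XX → F_EXX = 90 ksi.
Effective throat (given) t_e = 0.8125 in.
A_we = 0.8125 × 9 = 7.312 in².
F_nw = 0.6 F_EXX = 54 ksi.
φR_n = 0.75 × 54 × 7.312 = 296.2 kip.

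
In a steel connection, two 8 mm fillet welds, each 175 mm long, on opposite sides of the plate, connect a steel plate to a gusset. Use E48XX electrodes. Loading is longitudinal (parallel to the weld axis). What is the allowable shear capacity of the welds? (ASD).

E48XX → F_EXX = 480 MPa.
Effective throat t_e = 0.707 × 8 = 5.656 mm.
Total length L = 350 mm; A_we = 5.656 × 350 = 1980 mm².
F_nw = 0.6 F_EXX = 0.6 × 480 = 288 MPa.
R_n = 288 × 1980 × 10⁻³ = 570.1 kN; R_n/Ω = 570.1/2.0 = 285.1 kN.

R_n/Ω ≈ 285 kN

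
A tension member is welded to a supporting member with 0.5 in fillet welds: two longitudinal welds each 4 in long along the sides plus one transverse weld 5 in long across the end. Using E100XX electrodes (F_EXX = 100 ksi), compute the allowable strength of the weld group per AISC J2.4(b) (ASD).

R_n/Ω ≈ 152 kip

t_e = 0.707 × 0.5 = 0.3535 in.
R_nwl = 0.6 × 100 × 0.3535 × 8 = 169.7 kip (longitudinal, 2 welds).
R_nwt = 0.6 × 100 × 0.3535 × 5 = 106 kip (transverse, base value).
(i) R_nwl + R_nwt = 275.7 kip; (ii) 0.85 R_nwl + 1.5 R_nwt = 303.3 kip.
R_n = max = 303.3 kip [governs: (ii)]; R_n/Ω = 151.7 kip.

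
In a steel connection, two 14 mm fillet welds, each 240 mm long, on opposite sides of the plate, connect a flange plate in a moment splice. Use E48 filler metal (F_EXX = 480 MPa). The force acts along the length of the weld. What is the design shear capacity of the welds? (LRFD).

Effective throat t_e = 0.707 × 14 = 9.898 mm.
Total length L = 480 mm; A_we = 9.898 × 480 = 4751 mm².
F_nw = 0.6 F_EXX = 0.6 × 480 = 288 MPa.
φR_n = 0.75 × 288 × 4751 × 10⁻³ = 1026 kN.

φR_n ≈ 1030 kN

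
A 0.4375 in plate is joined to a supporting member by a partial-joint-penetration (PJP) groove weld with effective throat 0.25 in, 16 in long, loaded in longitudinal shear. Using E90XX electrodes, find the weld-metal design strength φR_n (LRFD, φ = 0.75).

E90XX → F_EXX = 90 ksi.
Effective throat (given) t_e = 0.25 in.
A_we = 0.25 × 16 = 4 in².
F_nw = 0.6 F_EXX = 54 ksi.
φR_n = 0.75 × 54 × 4 = 162 kip.

φR_n ≈ 162 kip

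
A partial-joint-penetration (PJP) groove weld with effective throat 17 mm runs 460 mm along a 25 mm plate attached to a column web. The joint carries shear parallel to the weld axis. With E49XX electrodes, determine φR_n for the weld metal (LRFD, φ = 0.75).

E49XX → F_EXX = 490 MPa.
Effective throat (given) t_e = 17 mm.
A_we = 17 × 460 = 7820 mm².
F_nw = 0.6 F_EXX = 294 MPa.
φR_n = 0.75 × 294 × 7820 × 10⁻³ = 1724 kN.

φR_n ≈ 1720 kN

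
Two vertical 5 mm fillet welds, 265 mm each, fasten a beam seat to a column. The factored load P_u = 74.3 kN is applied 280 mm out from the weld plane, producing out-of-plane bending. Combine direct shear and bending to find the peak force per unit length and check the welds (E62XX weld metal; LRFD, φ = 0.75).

E62XX → F_EXX = 620 MPa.
L_w = 2 × 265 = 530 mm; section modulus (unit throat) S = 2 × L²/6 = 23410 mm².
Direct shear f_v = P/L_w = 74.3×10³/530 = 140.2 N/mm.
Moment M = P × e = 74.3×10³ × 280 = 20804000 N·mm; bending f_b = M/S = 888.7 N/mm.
f_max = √(f_v² + f_b²) = √(140.2² + 888.7²) = 899.7 N/mm.
φr_n = 0.75 × 0.6 × 620 × (0.707 × 5) = 986.3 N/mm → adequate.

f_max ≈ 900 N/mm; adequate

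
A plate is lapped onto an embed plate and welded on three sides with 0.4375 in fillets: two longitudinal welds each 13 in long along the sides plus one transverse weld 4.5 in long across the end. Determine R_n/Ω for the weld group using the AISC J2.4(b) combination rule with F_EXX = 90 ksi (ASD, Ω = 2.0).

R_n/Ω ≈ 255 kips

t_e = 0.707 × 0.4375 = 0.3093 in.
R_nwl = 0.6 × 90 × 0.3093 × 26 = 434.3 kips (longitudinal, 2 welds).
R_nwt = 0.6 × 90 × 0.3093 × 4.5 = 75.16 kips (transverse, base value).
(i) R_nwl + R_nwt = 509.4 kips; (ii) 0.85 R_nwl + 1.5 R_nwt = 481.9 kips.
R_n = max = 509.4 kips [governs: (i)]; R_n/Ω = 254.7 kips.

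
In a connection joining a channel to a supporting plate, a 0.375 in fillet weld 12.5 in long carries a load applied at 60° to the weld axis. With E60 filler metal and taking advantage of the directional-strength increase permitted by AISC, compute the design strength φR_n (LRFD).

φR_n ≈ 126 kip

E60XX → F_EXX = 60 ksi.
t_e = 0.707 × 0.375 = 0.2651 in; A_we = 0.2651 × 12.5 = 3.314 in².
Directional factor: 1.0 + 0.5 sin^1.5(60°) = 1.403.
F_nw = 0.6 × 60 × 1.403 = 50.51 ksi.
φR_n = 0.75 × 50.51 × 3.314 = 125.5 kip.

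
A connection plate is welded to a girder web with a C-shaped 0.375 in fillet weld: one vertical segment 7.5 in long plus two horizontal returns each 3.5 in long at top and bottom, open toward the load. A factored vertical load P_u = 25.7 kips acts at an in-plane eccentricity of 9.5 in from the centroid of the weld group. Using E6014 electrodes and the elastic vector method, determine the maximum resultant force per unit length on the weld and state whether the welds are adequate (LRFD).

E60XX → F_EXX = 60 ksi.
Total weld length L_w = 14.5 in. Treat welds as unit-width lines.
Centroid: x̄ = 2×3.5×1.75 / 14.5 = 0.8448 in from the vertical weld.
Polar moment about centroid: J = I_x + I_y = [7.5³/12 + 2×3.5×3.75²] + [7.5×0.8448² + 2(3.5³/12 + 3.5×0.9052²)] = 151.8 in³.
Direct shear f_v = P/L_w = 25.7 / 14.5 = 1.772 kip/in (vertical).
Torsion M = P·e = 25.7 × 9.5 = 244.15 kip·in.
Critical point at (x, y) = (2.655, 3.75) from centroid. f_tx = M·y/J = 6.03 kip/in; f_ty = M·x/J = 4.27 kip/in.
Resultant f_max = √[f_tx² + (f_v + f_ty)²] = √[6.03² + (1.772 + 4.27)²] = 8.536 kip/in.
Capacity per unit length: φr_n = 0.75 × 0.6 × 60 × (0.707 × 0.375) = 7.158 kip/in.
8.536 > 7.158 → NOT adequate.

f_max ≈ 8.54 kip/in; NOT adequate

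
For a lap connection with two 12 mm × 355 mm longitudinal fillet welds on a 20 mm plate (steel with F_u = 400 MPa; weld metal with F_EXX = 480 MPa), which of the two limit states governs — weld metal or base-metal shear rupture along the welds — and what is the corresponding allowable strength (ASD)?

R_n/Ω ≈ 867 kN (weld metal governs)

t_e = 0.707 × 12 = 8.484 mm; L = 710 mm.
Weld metal: R_n/Ω = (1/2.0) × 0.6 × 480 × 8.484 × 710 × 10⁻³ = 867.4 kN.
Base metal (shear rupture): R_n/Ω = (1/2.0) × 0.6 × 400 × 20 × 710 × 10⁻³ = 1704 kN.
Governing: weld metal.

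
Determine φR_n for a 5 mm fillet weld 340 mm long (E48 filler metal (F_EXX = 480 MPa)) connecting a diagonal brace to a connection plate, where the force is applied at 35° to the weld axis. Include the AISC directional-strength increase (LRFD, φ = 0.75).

φR_n ≈ 316 kN

t_e = 0.707 × 5 = 3.535 mm; A_we = 3.535 × 340 = 1202 mm².
Directional factor: 1.0 + 0.5 sin^1.5(35°) = 1.217.
F_nw = 0.6 × 480 × 1.217 = 350.6 MPa.
φR_n = 0.75 × 350.6 × 1202 × 10⁻³ = 316 kN.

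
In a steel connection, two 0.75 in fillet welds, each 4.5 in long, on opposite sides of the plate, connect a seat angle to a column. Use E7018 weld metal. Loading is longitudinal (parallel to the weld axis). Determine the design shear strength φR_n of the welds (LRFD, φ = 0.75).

E70XX → F_EXX = 70 ksi.
Effective throat t_e = 0.707 × 0.75 = 0.5302 in.
Total length L = 9 in; A_we = 0.5302 × 9 = 4.772 in².
F_nw = 0.6 F_EXX = 0.6 × 70 = 42 ksi.
φR_n = 0.75 × 42 × 4.772 = 150.3 kips.

φR_n ≈ 150 kips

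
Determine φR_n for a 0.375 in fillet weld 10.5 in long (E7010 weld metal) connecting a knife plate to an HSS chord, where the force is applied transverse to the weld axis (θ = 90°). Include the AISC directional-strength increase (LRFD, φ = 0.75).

E70XX → F_EXX = 70 ksi.
t_e = 0.707 × 0.375 = 0.2651 in; A_we = 0.2651 × 10.5 = 2.784 in².
Directional factor: 1.0 + 0.5 sin^1.5(90°) = 1.5.
F_nw = 0.6 × 70 × 1.5 = 63 ksi.
φR_n = 0.75 × 63 × 2.784 = 131.5 kip.

φR_n ≈ 132 kip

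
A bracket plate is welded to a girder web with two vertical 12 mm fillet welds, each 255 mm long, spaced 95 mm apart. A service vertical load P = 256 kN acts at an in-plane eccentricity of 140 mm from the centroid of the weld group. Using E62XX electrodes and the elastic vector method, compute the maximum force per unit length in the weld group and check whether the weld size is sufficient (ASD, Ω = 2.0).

f_max ≈ 1500 N/mm; adequate

E62XX → F_EXX = 620 MPa.
Total weld length L_w = 510 mm. Treat welds as unit-width lines.
Polar moment about centroid: J = 2[d³/12 + d(b/2)²] = 2[255³/12 + 255×47.5²] = 3914000 mm³.
Direct shear f_v = P/L_w = 256×10³ / 510 = 502 N/mm (vertical).
Torsion M = P·e = 256×10³ × 140 = 35840000 N·mm.
Critical point at (x, y) = (47.5, 127.5) from centroid. f_tx = M·y/J = 1167 N/mm; f_ty = M·x/J = 434.9 N/mm.
Resultant f_max = √[f_tx² + (f_v + f_ty)²] = √[1167² + (502 + 434.9)²] = 1497 N/mm.
Capacity per unit length: r_n/Ω = (1/2.0) × 0.6 × 620 × (0.707 × 12) = 1578 N/mm.
1497 ≤ 1578 → adequate.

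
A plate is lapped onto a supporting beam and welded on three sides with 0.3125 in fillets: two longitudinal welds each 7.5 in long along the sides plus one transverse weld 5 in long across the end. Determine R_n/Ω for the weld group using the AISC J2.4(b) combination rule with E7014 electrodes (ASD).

E70XX → F_EXX = 70 ksi.
t_e = 0.707 × 0.3125 = 0.2209 in.
R_nwl = 0.6 × 70 × 0.2209 × 15 = 139.2 kips (longitudinal, 2 welds).
R_nwt = 0.6 × 70 × 0.2209 × 5 = 46.4 kips (transverse, base value).
(i) R_nwl + R_nwt = 185.6 kips; (ii) 0.85 R_nwl + 1.5 R_nwt = 187.9 kips.
R_n = max = 187.9 kips [governs: (ii)]; R_n/Ω = 93.95 kips.

R_n/Ω ≈ 94 kips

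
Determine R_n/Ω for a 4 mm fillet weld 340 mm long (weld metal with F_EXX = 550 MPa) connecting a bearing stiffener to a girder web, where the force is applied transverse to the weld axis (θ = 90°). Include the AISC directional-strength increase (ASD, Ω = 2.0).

t_e = 0.707 × 4 = 2.828 mm; A_we = 2.828 × 340 = 961.5 mm².
Directional factor: 1.0 + 0.5 sin^1.5(90°) = 1.5.
F_nw = 0.6 × 550 × 1.5 = 495 MPa.
R_n/Ω = (495 × 961.5) / 2.0 × 10⁻³ = 238 kN.

R_n/Ω ≈ 238 kN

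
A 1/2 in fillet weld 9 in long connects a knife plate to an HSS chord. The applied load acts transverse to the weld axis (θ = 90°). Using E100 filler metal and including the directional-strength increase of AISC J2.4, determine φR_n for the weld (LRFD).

E100XX → F_EXX = 100 ksi.
t_e = 0.707 × 0.5 = 0.3535 in; A_we = 0.3535 × 9 = 3.181 in².
Directional factor: 1.0 + 0.5 sin^1.5(90°) = 1.5.
F_nw = 0.6 × 100 × 1.5 = 90 ksi.
φR_n = 0.75 × 90 × 3.181 = 214.8 kip.

φR_n ≈ 215 kip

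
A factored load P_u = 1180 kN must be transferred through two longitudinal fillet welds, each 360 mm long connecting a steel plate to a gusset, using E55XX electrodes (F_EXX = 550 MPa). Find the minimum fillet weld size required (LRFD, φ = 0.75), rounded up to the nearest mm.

w = 10 mm

Total weld length L = 720 mm.
Required throat t_e = P_u / (φ × 0.6 F_EXX × L) = 1180 / (0.75 × 0.6 × 550 × 720 × 10⁻³) = 6.622 mm.
Required leg w = t_e / 0.707 = 9.366 mm → use 10 mm.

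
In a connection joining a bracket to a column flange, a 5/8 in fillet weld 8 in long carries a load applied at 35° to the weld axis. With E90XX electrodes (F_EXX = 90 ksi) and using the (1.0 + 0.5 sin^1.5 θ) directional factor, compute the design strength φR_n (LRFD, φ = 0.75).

t_e = 0.707 × 0.625 = 0.4419 in; A_we = 0.4419 × 8 = 3.535 in².
Directional factor: 1.0 + 0.5 sin^1.5(35°) = 1.217.
F_nw = 0.6 × 90 × 1.217 = 65.73 ksi.
φR_n = 0.75 × 65.73 × 3.535 = 174.3 kip.

φR_n ≈ 174 kip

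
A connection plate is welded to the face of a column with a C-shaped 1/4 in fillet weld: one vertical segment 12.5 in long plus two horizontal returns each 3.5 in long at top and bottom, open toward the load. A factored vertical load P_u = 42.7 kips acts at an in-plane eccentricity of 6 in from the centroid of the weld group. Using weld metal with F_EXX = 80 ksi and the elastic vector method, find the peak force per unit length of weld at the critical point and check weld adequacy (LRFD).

Total weld length L_w = 19.5 in. Treat welds as unit-width lines.
Centroid: x̄ = 2×3.5×1.75 / 19.5 = 0.6282 in from the vertical weld.
Polar moment about centroid: J = I_x + I_y = [12.5³/12 + 2×3.5×6.25²] + [12.5×0.6282² + 2(3.5³/12 + 3.5×1.122²)] = 457.1 in³.
Direct shear f_v = P/L_w = 42.7 / 19.5 = 2.19 kip/in (vertical).
Torsion M = P·e = 42.7 × 6 = 256.2 kip·in.
Critical point at (x, y) = (2.872, 6.25) from centroid. f_tx = M·y/J = 3.503 kip/in; f_ty = M·x/J = 1.61 kip/in.
Resultant f_max = √[f_tx² + (f_v + f_ty)²] = √[3.503² + (2.19 + 1.61)²] = 5.168 kip/in.
Capacity per unit length: φr_n = 0.75 × 0.6 × 80 × (0.707 × 0.25) = 6.363 kip/in.
5.168 ≤ 6.363 → adequate.

f_max ≈ 5.17 kip/in; adequate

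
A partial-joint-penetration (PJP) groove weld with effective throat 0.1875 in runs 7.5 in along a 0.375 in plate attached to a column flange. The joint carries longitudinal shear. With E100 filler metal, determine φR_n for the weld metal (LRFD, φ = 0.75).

E100XX → F_EXX = 100 ksi.
Effective throat (given) t_e = 0.1875 in.
A_we = 0.1875 × 7.5 = 1.406 in².
F_nw = 0.6 F_EXX = 60 ksi.
φR_n = 0.75 × 60 × 1.406 = 63.28 kips.

φR_n ≈ 63.3 kips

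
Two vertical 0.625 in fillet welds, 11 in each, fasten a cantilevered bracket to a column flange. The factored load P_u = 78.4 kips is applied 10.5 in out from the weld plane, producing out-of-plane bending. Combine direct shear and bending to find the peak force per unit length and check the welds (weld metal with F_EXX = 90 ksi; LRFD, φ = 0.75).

f_max ≈ 20.7 kip/in; NOT adequate

L_w = 2 × 11 = 22 in; section modulus (unit throat) S = 2 × L²/6 = 40.33 in².
Direct shear f_v = P/L_w = 78.4/22 = 3.564 kip/in.
Moment M = P × e = 78.4 × 10.5 = 823.2 kip·in; bending f_b = M/S = 20.41 kip/in.
f_max = √(f_v² + f_b²) = √(3.564² + 20.41²) = 20.72 kip/in.
φr_n = 0.75 × 0.6 × 90 × (0.707 × 0.625) = 17.9 kip/in → NOT adequate.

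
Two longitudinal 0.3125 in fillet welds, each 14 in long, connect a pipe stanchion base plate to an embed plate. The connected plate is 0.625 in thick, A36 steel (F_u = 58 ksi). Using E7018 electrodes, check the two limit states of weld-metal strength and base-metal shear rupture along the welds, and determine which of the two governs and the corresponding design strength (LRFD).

E70XX → F_EXX = 70 ksi.
t_e = 0.707 × 0.3125 = 0.2209 in; L = 28 in.
Weld metal: φR_n = 0.75 × 0.6 × 70 × 0.2209 × 28 = 194.9 kips.
Base metal (shear rupture): φR_n = 0.75 × 0.6 × 58 × 0.625 × 28 = 456.8 kips.
Governing: weld metal.

φR_n ≈ 195 kips (weld metal governs)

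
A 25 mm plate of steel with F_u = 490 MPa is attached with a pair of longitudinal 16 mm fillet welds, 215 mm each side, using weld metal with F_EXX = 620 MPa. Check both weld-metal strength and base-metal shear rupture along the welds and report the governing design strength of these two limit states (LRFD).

t_e = 0.707 × 16 = 11.31 mm; L = 430 mm.
Weld metal: φR_n = 0.75 × 0.6 × 620 × 11.31 × 430 × 10⁻³ = 1357 kN.
Base metal (shear rupture): φR_n = 0.75 × 0.6 × 490 × 25 × 430 × 10⁻³ = 2370 kN.
Governing: weld metal.

φR_n ≈ 1360 kN (weld metal governs)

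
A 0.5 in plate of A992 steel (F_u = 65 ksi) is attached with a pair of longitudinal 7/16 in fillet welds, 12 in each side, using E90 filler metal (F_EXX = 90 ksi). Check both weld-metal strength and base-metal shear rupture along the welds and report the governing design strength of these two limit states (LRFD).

φR_n ≈ 301 kips (weld metal governs)

t_e = 0.707 × 0.4375 = 0.3093 in; L = 24 in.
Weld metal: φR_n = 0.75 × 0.6 × 90 × 0.3093 × 24 = 300.7 kips.
Base metal (shear rupture): φR_n = 0.75 × 0.6 × 65 × 0.5 × 24 = 351 kips.
Governing: weld metal.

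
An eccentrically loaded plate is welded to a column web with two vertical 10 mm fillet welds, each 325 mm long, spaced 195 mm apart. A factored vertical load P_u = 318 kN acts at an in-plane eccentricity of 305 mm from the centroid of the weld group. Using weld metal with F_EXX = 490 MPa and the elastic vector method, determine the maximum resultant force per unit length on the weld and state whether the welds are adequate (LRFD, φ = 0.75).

Total weld length L_w = 650 mm. Treat welds as unit-width lines.
Polar moment about centroid: J = 2[d³/12 + d(b/2)²] = 2[325³/12 + 325×97.5²] = 11900000 mm³.
Direct shear f_v = P/L_w = 318×10³ / 650 = 489.2 N/mm (vertical).
Torsion M = P·e = 318×10³ × 305 = 96990000 N·mm.
Critical point at (x, y) = (97.5, 162.5) from centroid. f_tx = M·y/J = 1324 N/mm; f_ty = M·x/J = 794.6 N/mm.
Resultant f_max = √[f_tx² + (f_v + f_ty)²] = √[1324² + (489.2 + 794.6)²] = 1845 N/mm.
Capacity per unit length: φr_n = 0.75 × 0.6 × 490 × (0.707 × 10) = 1559 N/mm.
1845 > 1559 → NOT adequate.

f_max ≈ 1840 N/mm; NOT adequate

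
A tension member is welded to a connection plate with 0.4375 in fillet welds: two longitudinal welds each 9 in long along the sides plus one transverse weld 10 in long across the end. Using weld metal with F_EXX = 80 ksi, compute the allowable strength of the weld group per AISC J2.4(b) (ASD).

t_e = 0.707 × 0.4375 = 0.3093 in.
R_nwl = 0.6 × 80 × 0.3093 × 18 = 267.2 kips (longitudinal, 2 welds).
R_nwt = 0.6 × 80 × 0.3093 × 10 = 148.5 kips (transverse, base value).
(i) R_nwl + R_nwt = 415.7 kips; (ii) 0.85 R_nwl + 1.5 R_nwt = 449.9 kips.
R_n = max = 449.9 kips [governs: (ii)]; R_n/Ω = 224.9 kips.

R_n/Ω ≈ 225 kips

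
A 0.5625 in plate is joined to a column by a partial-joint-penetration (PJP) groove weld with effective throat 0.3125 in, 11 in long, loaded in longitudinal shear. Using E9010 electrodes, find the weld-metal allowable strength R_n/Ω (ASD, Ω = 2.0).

R_n/Ω ≈ 92.8 kip

E90XX → F_EXX = 90 ksi.
Effective throat (given) t_e = 0.3125 in.
A_we = 0.3125 × 11 = 3.438 in².
F_nw = 0.6 F_EXX = 54 ksi.
R_n/Ω = (54 × 3.438) / 2.0 = 92.81 kip.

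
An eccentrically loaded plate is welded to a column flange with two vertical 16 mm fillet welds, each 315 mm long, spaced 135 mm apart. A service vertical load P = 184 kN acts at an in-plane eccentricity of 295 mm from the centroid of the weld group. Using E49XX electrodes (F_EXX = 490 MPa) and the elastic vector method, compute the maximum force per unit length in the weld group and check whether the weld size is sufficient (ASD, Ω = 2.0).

f_max ≈ 1290 N/mm; adequate

Total weld length L_w = 630 mm. Treat welds as unit-width lines.
Polar moment about centroid: J = 2[d³/12 + d(b/2)²] = 2[315³/12 + 315×67.5²] = 8080000 mm³.
Direct shear f_v = P/L_w = 184×10³ / 630 = 292.1 N/mm (vertical).
Torsion M = P·e = 184×10³ × 295 = 54280000 N·mm.
Critical point at (x, y) = (67.5, 157.5) from centroid. f_tx = M·y/J = 1058 N/mm; f_ty = M·x/J = 453.5 N/mm.
Resultant f_max = √[f_tx² + (f_v + f_ty)²] = √[1058² + (292.1 + 453.5)²] = 1294 N/mm.
Capacity per unit length: r_n/Ω = (1/2.0) × 0.6 × 490 × (0.707 × 16) = 1663 N/mm.
1294 ≤ 1663 → adequate.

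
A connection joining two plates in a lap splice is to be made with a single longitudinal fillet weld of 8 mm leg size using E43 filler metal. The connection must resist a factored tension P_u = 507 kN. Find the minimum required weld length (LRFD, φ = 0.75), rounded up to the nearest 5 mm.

E43XX → F_EXX = 430 MPa.
Throat t_e = 0.707 × 8 = 5.656 mm.
φr_n = 0.75 × 0.6 × 430 × 5.656 × 10⁻³ = 1.094 kN/mm.
L_req = P_u / φr_n = 507 / 1.094 = 463.3 mm total.
Round up → use L = 465 mm.

L = 465 mm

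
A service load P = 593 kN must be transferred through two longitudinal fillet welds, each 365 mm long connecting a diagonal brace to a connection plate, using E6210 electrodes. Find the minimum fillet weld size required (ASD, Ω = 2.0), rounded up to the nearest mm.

w = 7 mm

E62XX → F_EXX = 620 MPa.
Total weld length L = 730 mm.
Required throat t_e = P × Ω / (0.6 F_EXX × L) = 593 × 2.0 / (0.6 × 620 × 730 × 10⁻³) = 4.367 mm.
Required leg w = t_e / 0.707 = 6.177 mm → use 7 mm.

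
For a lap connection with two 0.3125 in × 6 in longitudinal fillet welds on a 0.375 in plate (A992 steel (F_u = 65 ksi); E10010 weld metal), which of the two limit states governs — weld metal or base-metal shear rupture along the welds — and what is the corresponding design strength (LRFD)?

φR_n ≈ 119 kips (weld metal governs)

E100XX → F_EXX = 100 ksi.
t_e = 0.707 × 0.3125 = 0.2209 in; L = 12 in.
Weld metal: φR_n = 0.75 × 0.6 × 100 × 0.2209 × 12 = 119.3 kips.
Base metal (shear rupture): φR_n = 0.75 × 0.6 × 65 × 0.375 × 12 = 131.6 kips.
Governing: weld metal.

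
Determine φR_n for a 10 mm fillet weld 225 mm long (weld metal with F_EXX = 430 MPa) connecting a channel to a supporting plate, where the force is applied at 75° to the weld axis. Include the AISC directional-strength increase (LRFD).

t_e = 0.707 × 10 = 7.07 mm; A_we = 7.07 × 225 = 1591 mm².
Directional factor: 1.0 + 0.5 sin^1.5(75°) = 1.475.
F_nw = 0.6 × 430 × 1.475 = 380.5 MPa.
φR_n = 0.75 × 380.5 × 1591 × 10⁻³ = 453.9 kN.

φR_n ≈ 454 kN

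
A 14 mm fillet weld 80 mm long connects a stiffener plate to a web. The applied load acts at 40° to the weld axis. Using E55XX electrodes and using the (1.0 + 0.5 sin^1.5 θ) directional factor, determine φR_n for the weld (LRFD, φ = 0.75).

φR_n ≈ 246 kN

E55XX → F_EXX = 550 MPa.
t_e = 0.707 × 14 = 9.898 mm; A_we = 9.898 × 80 = 791.8 mm².
Directional factor: 1.0 + 0.5 sin^1.5(40°) = 1.258.
F_nw = 0.6 × 550 × 1.258 = 415 MPa.
φR_n = 0.75 × 415 × 791.8 × 10⁻³ = 246.5 kN.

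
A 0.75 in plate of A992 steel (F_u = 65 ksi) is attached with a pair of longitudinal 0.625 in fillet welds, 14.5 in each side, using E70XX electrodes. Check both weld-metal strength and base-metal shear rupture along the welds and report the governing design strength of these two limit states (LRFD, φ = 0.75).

φR_n ≈ 404 kips (weld metal governs)

E70XX → F_EXX = 70 ksi.
t_e = 0.707 × 0.625 = 0.4419 in; L = 29 in.
Weld metal: φR_n = 0.75 × 0.6 × 70 × 0.4419 × 29 = 403.7 kips.
Base metal (shear rupture): φR_n = 0.75 × 0.6 × 65 × 0.75 × 29 = 636.2 kips.
Governing: weld metal.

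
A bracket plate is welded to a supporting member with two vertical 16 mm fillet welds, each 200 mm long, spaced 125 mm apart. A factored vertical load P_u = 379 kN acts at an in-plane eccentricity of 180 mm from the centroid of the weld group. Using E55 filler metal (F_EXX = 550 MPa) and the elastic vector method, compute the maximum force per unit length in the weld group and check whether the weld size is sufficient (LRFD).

f_max ≈ 3380 N/mm; NOT adequate

Total weld length L_w = 400 mm. Treat welds as unit-width lines.
Polar moment about centroid: J = 2[d³/12 + d(b/2)²] = 2[200³/12 + 200×62.5²] = 2896000 mm³.
Direct shear f_v = P/L_w = 379×10³ / 400 = 947.5 N/mm (vertical).
Torsion M = P·e = 379×10³ × 180 = 68220000 N·mm.
Critical point at (x, y) = (62.5, 100) from centroid. f_tx = M·y/J = 2356 N/mm; f_ty = M·x/J = 1472 N/mm.
Resultant f_max = √[f_tx² + (f_v + f_ty)²] = √[2356² + (947.5 + 1472)²] = 3377 N/mm.
Capacity per unit length: φr_n = 0.75 × 0.6 × 550 × (0.707 × 16) = 2800 N/mm.
3377 > 2800 → NOT adequate.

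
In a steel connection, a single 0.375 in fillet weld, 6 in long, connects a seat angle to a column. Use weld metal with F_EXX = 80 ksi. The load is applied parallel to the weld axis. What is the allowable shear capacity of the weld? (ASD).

R_n/Ω ≈ 38.2 kip

Effective throat t_e = 0.707 × 0.375 = 0.2651 in.
Total length L = 6 in; A_we = 0.2651 × 6 = 1.591 in².
F_nw = 0.6 F_EXX = 0.6 × 80 = 48 ksi.
R_n = 48 × 1.591 = 76.36 kip; R_n/Ω = 76.36/2.0 = 38.18 kip.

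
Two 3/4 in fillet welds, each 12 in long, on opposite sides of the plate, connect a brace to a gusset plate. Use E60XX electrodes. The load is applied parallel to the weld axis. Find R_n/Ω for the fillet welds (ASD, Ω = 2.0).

E60XX → F_EXX = 60 ksi.
Effective throat t_e = 0.707 × 0.75 = 0.5302 in.
Total length L = 24 in; A_we = 0.5302 × 24 = 12.73 in².
F_nw = 0.6 F_EXX = 0.6 × 60 = 36 ksi.
R_n = 36 × 12.73 = 458.1 kip; R_n/Ω = 458.1/2.0 = 229.1 kip.

R_n/Ω ≈ 229 kip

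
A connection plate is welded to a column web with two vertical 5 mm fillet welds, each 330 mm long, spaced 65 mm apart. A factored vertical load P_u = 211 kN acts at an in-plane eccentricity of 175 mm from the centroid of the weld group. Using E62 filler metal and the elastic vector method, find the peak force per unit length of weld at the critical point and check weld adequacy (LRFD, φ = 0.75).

E62XX → F_EXX = 620 MPa.
Total weld length L_w = 660 mm. Treat welds as unit-width lines.
Polar moment about centroid: J = 2[d³/12 + d(b/2)²] = 2[330³/12 + 330×32.5²] = 6687000 mm³.
Direct shear f_v = P/L_w = 211×10³ / 660 = 319.7 N/mm (vertical).
Torsion M = P·e = 211×10³ × 175 = 36925000 N·mm.
Critical point at (x, y) = (32.5, 165) from centroid. f_tx = M·y/J = 911.2 N/mm; f_ty = M·x/J = 179.5 N/mm.
Resultant f_max = √[f_tx² + (f_v + f_ty)²] = √[911.2² + (319.7 + 179.5)²] = 1039 N/mm.
Capacity per unit length: φr_n = 0.75 × 0.6 × 620 × (0.707 × 5) = 986.3 N/mm.
1039 > 986.3 → NOT adequate.

f_max ≈ 1040 N/mm; NOT adequate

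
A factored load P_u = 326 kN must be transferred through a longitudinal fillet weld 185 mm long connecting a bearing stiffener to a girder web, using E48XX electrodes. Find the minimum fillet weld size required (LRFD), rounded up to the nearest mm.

E48XX → F_EXX = 480 MPa.
Total weld length L = 185 mm.
Required throat t_e = P_u / (φ × 0.6 F_EXX × L) = 326 / (0.75 × 0.6 × 480 × 185 × 10⁻³) = 8.158 mm.
Required leg w = t_e / 0.707 = 11.54 mm → use 12 mm.

w = 12 mm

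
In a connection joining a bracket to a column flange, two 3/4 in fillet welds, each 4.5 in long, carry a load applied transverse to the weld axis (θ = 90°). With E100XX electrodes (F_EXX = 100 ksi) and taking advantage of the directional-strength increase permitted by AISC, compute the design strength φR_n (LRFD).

φR_n ≈ 322 kips

t_e = 0.707 × 0.75 = 0.5302 in; A_we = 0.5302 × 9 = 4.772 in².
Directional factor: 1.0 + 0.5 sin^1.5(90°) = 1.5.
F_nw = 0.6 × 100 × 1.5 = 90 ksi.
φR_n = 0.75 × 90 × 4.772 = 322.1 kips.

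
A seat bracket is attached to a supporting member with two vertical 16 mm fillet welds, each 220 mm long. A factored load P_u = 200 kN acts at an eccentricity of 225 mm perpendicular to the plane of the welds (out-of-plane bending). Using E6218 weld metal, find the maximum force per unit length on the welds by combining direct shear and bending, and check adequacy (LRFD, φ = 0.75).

f_max ≈ 2830 N/mm; adequate

E62XX → F_EXX = 620 MPa.
L_w = 2 × 220 = 440 mm; section modulus (unit throat) S = 2 × L²/6 = 16130 mm².
Direct shear f_v = P/L_w = 200×10³/440 = 454.5 N/mm.
Moment M = P × e = 200×10³ × 225 = 45000000 N·mm; bending f_b = M/S = 2789 N/mm.
f_max = √(f_v² + f_b²) = √(454.5² + 2789²) = 2826 N/mm.
φr_n = 0.75 × 0.6 × 620 × (0.707 × 16) = 3156 N/mm → adequate.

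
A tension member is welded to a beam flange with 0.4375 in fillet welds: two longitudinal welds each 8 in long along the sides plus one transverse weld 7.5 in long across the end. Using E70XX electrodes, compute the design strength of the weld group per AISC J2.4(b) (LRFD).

φR_n ≈ 242 kip

E70XX → F_EXX = 70 ksi.
t_e = 0.707 × 0.4375 = 0.3093 in.
R_nwl = 0.6 × 70 × 0.3093 × 16 = 207.9 kip (longitudinal, 2 welds).
R_nwt = 0.6 × 70 × 0.3093 × 7.5 = 97.43 kip (transverse, base value).
(i) R_nwl + R_nwt = 305.3 kip; (ii) 0.85 R_nwl + 1.5 R_nwt = 322.8 kip.
R_n = max = 322.8 kip [governs: (ii)]; φR_n = 242.1 kip.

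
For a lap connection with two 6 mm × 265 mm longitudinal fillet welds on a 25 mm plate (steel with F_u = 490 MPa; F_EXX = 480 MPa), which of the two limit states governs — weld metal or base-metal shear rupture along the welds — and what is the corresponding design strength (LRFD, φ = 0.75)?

φR_n ≈ 486 kN (weld metal governs)

t_e = 0.707 × 6 = 4.242 mm; L = 530 mm.
Weld metal: φR_n = 0.75 × 0.6 × 480 × 4.242 × 530 × 10⁻³ = 485.6 kN.
Base metal (shear rupture): φR_n = 0.75 × 0.6 × 490 × 25 × 530 × 10⁻³ = 2922 kN.
Governing: weld metal.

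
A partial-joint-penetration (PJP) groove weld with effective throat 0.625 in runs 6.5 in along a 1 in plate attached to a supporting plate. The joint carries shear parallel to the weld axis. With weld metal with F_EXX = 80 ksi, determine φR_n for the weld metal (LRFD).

Effective throat (given) t_e = 0.625 in.
A_we = 0.625 × 6.5 = 4.062 in².
F_nw = 0.6 F_EXX = 48 ksi.
φR_n = 0.75 × 48 × 4.062 = 146.2 kip.

φR_n ≈ 146 kip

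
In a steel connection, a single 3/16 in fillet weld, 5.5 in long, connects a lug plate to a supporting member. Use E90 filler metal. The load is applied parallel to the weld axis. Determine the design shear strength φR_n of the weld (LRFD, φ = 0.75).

E90XX → F_EXX = 90 ksi.
Effective throat t_e = 0.707 × 0.1875 = 0.1326 in.
Total length L = 5.5 in; A_we = 0.1326 × 5.5 = 0.7291 in².
F_nw = 0.6 F_EXX = 0.6 × 90 = 54 ksi.
φR_n = 0.75 × 54 × 0.7291 = 29.53 kip.

φR_n ≈ 29.5 kip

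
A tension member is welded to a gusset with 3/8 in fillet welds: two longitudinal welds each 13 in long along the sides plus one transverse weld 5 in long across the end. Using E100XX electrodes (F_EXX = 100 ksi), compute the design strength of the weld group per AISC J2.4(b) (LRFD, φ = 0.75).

t_e = 0.707 × 0.375 = 0.2651 in.
R_nwl = 0.6 × 100 × 0.2651 × 26 = 413.6 kips (longitudinal, 2 welds).
R_nwt = 0.6 × 100 × 0.2651 × 5 = 79.54 kips (transverse, base value).
(i) R_nwl + R_nwt = 493.1 kips; (ii) 0.85 R_nwl + 1.5 R_nwt = 470.9 kips.
R_n = max = 493.1 kips [governs: (i)]; φR_n = 369.8 kips.

φR_n ≈ 370 kips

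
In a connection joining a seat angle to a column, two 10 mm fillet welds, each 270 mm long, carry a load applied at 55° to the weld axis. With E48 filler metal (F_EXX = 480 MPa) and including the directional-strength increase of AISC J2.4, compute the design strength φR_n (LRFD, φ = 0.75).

φR_n ≈ 1130 kN

t_e = 0.707 × 10 = 7.07 mm; A_we = 7.07 × 540 = 3818 mm².
Directional factor: 1.0 + 0.5 sin^1.5(55°) = 1.371.
F_nw = 0.6 × 480 × 1.371 = 394.8 MPa.
φR_n = 0.75 × 394.8 × 3818 × 10⁻³ = 1130 kN.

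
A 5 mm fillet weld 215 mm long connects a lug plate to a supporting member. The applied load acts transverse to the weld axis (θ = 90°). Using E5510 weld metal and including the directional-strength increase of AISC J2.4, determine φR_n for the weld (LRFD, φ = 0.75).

E55XX → F_EXX = 550 MPa.
t_e = 0.707 × 5 = 3.535 mm; A_we = 3.535 × 215 = 760 mm².
Directional factor: 1.0 + 0.5 sin^1.5(90°) = 1.5.
F_nw = 0.6 × 550 × 1.5 = 495 MPa.
φR_n = 0.75 × 495 × 760 × 10⁻³ = 282.2 kN.

φR_n ≈ 282 kN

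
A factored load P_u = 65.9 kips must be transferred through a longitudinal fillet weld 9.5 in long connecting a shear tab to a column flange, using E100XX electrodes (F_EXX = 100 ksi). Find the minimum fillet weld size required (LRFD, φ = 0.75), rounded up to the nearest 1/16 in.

Total weld length L = 9.5 in.
Required throat t_e = P_u / (φ × 0.6 F_EXX × L) = 65.9 / (0.75 × 0.6 × 100 × 9.5) = 0.1542 in.
Required leg w = t_e / 0.707 = 0.218 in → use 1/4 in.

w = 1/4 in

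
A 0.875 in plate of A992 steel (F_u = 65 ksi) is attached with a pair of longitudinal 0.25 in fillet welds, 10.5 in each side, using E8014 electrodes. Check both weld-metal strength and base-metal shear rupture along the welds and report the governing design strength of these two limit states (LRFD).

φR_n ≈ 134 kips (weld metal governs)

E80XX → F_EXX = 80 ksi.
t_e = 0.707 × 0.25 = 0.1767 in; L = 21 in.
Weld metal: φR_n = 0.75 × 0.6 × 80 × 0.1767 × 21 = 133.6 kips.
Base metal (shear rupture): φR_n = 0.75 × 0.6 × 65 × 0.875 × 21 = 537.5 kips.
Governing: weld metal.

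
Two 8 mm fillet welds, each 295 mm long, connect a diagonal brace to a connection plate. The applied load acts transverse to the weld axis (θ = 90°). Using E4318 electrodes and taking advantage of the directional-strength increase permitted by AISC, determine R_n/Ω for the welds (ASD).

R_n/Ω ≈ 646 kN

E43XX → F_EXX = 430 MPa.
t_e = 0.707 × 8 = 5.656 mm; A_we = 5.656 × 590 = 3337 mm².
Directional factor: 1.0 + 0.5 sin^1.5(90°) = 1.5.
F_nw = 0.6 × 430 × 1.5 = 387 MPa.
R_n/Ω = (387 × 3337) / 2.0 × 10⁻³ = 645.7 kN.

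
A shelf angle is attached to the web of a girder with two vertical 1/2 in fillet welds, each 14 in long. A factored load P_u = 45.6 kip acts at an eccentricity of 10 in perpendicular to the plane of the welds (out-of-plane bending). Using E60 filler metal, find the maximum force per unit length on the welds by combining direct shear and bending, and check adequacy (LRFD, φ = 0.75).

f_max ≈ 7.17 kip/in; adequate

E60XX → F_EXX = 60 ksi.
L_w = 2 × 14 = 28 in; section modulus (unit throat) S = 2 × L²/6 = 65.33 in².
Direct shear f_v = P/L_w = 45.6/28 = 1.629 kip/in.
Moment M = P × e = 45.6 × 10 = 456 kip·in; bending f_b = M/S = 6.98 kip/in.
f_max = √(f_v² + f_b²) = √(1.629² + 6.98²) = 7.167 kip/in.
φr_n = 0.75 × 0.6 × 60 × (0.707 × 0.5) = 9.544 kip/in → adequate.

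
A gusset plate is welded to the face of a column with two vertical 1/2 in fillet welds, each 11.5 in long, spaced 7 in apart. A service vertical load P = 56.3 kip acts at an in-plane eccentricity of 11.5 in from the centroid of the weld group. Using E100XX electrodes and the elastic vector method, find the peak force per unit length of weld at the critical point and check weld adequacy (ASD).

f_max ≈ 9.64 kip/in; adequate

E100XX → F_EXX = 100 ksi.
Total weld length L_w = 23 in. Treat welds as unit-width lines.
Polar moment about centroid: J = 2[d³/12 + d(b/2)²] = 2[11.5³/12 + 11.5×3.5²] = 535.2 in³.
Direct shear f_v = P/L_w = 56.3 / 23 = 2.448 kip/in (vertical).
Torsion M = P·e = 56.3 × 11.5 = 647.45 kip·in.
Critical point at (x, y) = (3.5, 5.75) from centroid. f_tx = M·y/J = 6.956 kip/in; f_ty = M·x/J = 4.234 kip/in.
Resultant f_max = √[f_tx² + (f_v + f_ty)²] = √[6.956² + (2.448 + 4.234)²] = 9.645 kip/in.
Capacity per unit length: r_n/Ω = (1/2.0) × 0.6 × 100 × (0.707 × 0.5) = 10.6 kip/in.
9.645 ≤ 10.6 → adequate.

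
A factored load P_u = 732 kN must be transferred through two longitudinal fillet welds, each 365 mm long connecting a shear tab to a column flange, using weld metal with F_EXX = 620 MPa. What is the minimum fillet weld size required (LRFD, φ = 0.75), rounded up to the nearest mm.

Total weld length L = 730 mm.
Required throat t_e = P_u / (φ × 0.6 F_EXX × L) = 732 / (0.75 × 0.6 × 620 × 730 × 10⁻³) = 3.594 mm.
Required leg w = t_e / 0.707 = 5.084 mm → use 6 mm.

w = 6 mm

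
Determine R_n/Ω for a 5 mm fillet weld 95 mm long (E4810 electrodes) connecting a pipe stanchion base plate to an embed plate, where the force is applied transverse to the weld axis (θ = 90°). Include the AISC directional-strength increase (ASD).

R_n/Ω ≈ 72.5 kN

E48XX → F_EXX = 480 MPa.
t_e = 0.707 × 5 = 3.535 mm; A_we = 3.535 × 95 = 335.8 mm².
Directional factor: 1.0 + 0.5 sin^1.5(90°) = 1.5.
F_nw = 0.6 × 480 × 1.5 = 432 MPa.
R_n/Ω = (432 × 335.8) / 2.0 × 10⁻³ = 72.54 kN.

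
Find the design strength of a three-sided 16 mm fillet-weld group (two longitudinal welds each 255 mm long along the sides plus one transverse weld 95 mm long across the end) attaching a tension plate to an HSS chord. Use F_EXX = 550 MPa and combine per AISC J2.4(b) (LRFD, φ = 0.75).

φR_n ≈ 1690 kN

t_e = 0.707 × 16 = 11.31 mm.
R_nwl = 0.6 × 550 × 11.31 × 510 × 10⁻³ = 1904 kN (longitudinal, 2 welds).
R_nwt = 0.6 × 550 × 11.31 × 95 × 10⁻³ = 354.6 kN (transverse, base value).
(i) R_nwl + R_nwt = 2258 kN; (ii) 0.85 R_nwl + 1.5 R_nwt = 2150 kN.
R_n = max = 2258 kN [governs: (i)]; φR_n = 1694 kN.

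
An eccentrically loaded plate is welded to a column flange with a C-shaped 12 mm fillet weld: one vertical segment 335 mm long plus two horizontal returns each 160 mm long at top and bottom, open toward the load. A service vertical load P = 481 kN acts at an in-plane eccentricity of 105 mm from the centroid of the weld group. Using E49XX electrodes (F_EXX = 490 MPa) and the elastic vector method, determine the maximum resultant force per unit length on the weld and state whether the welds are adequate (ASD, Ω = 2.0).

Total weld length L_w = 655 mm. Treat welds as unit-width lines.
Centroid: x̄ = 2×160×80 / 655 = 39.08 mm from the vertical weld.
Polar moment about centroid: J = I_x + I_y = [335³/12 + 2×160×167.5²] + [335×39.08² + 2(160³/12 + 160×40.92²)] = 13840000 mm³.
Direct shear f_v = P/L_w = 481×10³ / 655 = 734.4 N/mm (vertical).
Torsion M = P·e = 481×10³ × 105 = 50505000 N·mm.
Critical point at (x, y) = (120.9, 167.5) from centroid. f_tx = M·y/J = 611.2 N/mm; f_ty = M·x/J = 441.2 N/mm.
Resultant f_max = √[f_tx² + (f_v + f_ty)²] = √[611.2² + (734.4 + 441.2)²] = 1325 N/mm.
Capacity per unit length: r_n/Ω = (1/2.0) × 0.6 × 490 × (0.707 × 12) = 1247 N/mm.
1325 > 1247 → NOT adequate.

f_max ≈ 1320 N/mm; NOT adequate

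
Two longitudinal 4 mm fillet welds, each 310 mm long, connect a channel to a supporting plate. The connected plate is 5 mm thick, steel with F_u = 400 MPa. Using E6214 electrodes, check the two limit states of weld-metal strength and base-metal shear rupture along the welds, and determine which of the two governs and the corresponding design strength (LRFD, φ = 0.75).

φR_n ≈ 489 kN (weld metal governs)

E62XX → F_EXX = 620 MPa.
t_e = 0.707 × 4 = 2.828 mm; L = 620 mm.
Weld metal: φR_n = 0.75 × 0.6 × 620 × 2.828 × 620 × 10⁻³ = 489.2 kN.
Base metal (shear rupture): φR_n = 0.75 × 0.6 × 400 × 5 × 620 × 10⁻³ = 558 kN.
Governing: weld metal.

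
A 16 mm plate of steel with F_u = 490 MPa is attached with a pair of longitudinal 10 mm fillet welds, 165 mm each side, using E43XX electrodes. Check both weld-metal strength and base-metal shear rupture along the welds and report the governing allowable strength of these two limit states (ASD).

R_n/Ω ≈ 301 kN (weld metal governs)

E43XX → F_EXX = 430 MPa.
t_e = 0.707 × 10 = 7.07 mm; L = 330 mm.
Weld metal: R_n/Ω = (1/2.0) × 0.6 × 430 × 7.07 × 330 × 10⁻³ = 301 kN.
Base metal (shear rupture): R_n/Ω = (1/2.0) × 0.6 × 490 × 16 × 330 × 10⁻³ = 776.2 kN.
Governing: weld metal.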